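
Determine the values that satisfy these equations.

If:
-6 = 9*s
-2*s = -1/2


Then:
No Solution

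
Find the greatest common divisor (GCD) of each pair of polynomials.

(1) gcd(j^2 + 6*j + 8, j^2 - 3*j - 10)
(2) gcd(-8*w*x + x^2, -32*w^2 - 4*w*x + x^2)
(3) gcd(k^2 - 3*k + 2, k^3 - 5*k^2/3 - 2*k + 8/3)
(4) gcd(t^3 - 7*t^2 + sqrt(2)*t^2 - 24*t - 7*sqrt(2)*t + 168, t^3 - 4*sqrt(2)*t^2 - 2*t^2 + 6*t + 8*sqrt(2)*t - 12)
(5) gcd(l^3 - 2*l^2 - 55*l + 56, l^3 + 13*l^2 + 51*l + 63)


(1) = j + 2
(2) = -8*w + x
(3) = k^2 - 3*k + 2
(4) = t - 3*sqrt(2)
(5) = gcd((l - 8)*(l - 1)*(l + 7), (l + 3)^2*(l + 7)) = l + 7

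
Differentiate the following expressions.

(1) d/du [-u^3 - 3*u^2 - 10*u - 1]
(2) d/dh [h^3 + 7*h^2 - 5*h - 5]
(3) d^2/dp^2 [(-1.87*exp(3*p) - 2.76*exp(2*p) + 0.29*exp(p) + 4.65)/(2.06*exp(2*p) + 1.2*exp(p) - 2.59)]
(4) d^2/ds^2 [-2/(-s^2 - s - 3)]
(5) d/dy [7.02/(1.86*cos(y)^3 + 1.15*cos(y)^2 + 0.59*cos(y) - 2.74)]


(1) = -3*u^2 - 6*u - 10
(2) = 3*h^2 + 14*h - 5
(3) = (-7.935532*exp(6*p) - 13.86792*exp(5*p) + 17.23656*exp(4*p) + 79.268424*exp(3*p) - 43.395087*exp(2*p) + 32.778336*exp(p) + 16.397549)*exp(p)/(8.741816*exp(6*p) + 15.27696*exp(5*p) - 24.073572*exp(4*p) - 36.68688*exp(3*p) + 30.267258*exp(2*p) + 24.14916*exp(p) - 17.373979)
(4) = 4*(-s^2 - s + (2*s + 1)^2 - 3)/(s^2 + s + 3)^3
(5) = (39.1716*cos(y)^2 + 16.146*cos(y) + 4.1418)*sin(y)/(1.86*cos(y)^3 + 1.15*cos(y)^2 + 0.59*cos(y) - 2.74)^2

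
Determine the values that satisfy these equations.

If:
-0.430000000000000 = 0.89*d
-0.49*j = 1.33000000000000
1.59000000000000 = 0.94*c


Then:
c = 1.69
d = -0.48
j = -2.71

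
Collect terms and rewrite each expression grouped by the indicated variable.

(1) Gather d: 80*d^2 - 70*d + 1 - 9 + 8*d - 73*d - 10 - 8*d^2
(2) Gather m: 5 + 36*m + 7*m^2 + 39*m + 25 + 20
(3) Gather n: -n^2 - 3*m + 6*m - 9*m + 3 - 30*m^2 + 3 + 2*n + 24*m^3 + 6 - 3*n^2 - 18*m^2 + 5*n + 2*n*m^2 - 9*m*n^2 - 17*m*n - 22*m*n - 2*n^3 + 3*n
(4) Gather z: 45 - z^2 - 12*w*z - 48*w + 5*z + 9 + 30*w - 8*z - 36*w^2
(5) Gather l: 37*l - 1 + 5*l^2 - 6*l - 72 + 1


(1) = 72*d^2 - 135*d - 18
(2) = 7*m^2 + 75*m + 50
(3) = 24*m^3 - 48*m^2 - 6*m - 2*n^3 + n^2*(-9*m - 4) + n*(2*m^2 - 39*m + 10) + 12
(4) = -36*w^2 - 18*w - z^2 + z*(-12*w - 3) + 54
(5) = 5*l^2 + 31*l - 72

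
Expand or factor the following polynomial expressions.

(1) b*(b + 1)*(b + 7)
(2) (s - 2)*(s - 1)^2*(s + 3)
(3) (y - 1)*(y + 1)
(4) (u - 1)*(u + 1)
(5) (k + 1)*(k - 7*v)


(1) = b^3 + 8*b^2 + 7*b
(2) = s^4 - s^3 - 7*s^2 + 13*s - 6
(3) = y^2 - 1
(4) = u^2 - 1
(5) = k^2 - 7*k*v + k - 7*v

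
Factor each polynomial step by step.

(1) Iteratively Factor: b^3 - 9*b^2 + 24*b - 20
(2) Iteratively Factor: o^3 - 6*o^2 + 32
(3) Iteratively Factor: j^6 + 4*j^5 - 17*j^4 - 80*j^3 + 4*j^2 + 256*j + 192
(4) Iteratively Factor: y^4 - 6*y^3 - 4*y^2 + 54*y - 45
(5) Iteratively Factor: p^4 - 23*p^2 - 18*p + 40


(1) = (b - 5)*(b^2 - 4*b + 4) = (b - 5)*(b - 2)*(b - 2)
(2) = (o - 4)*(o^2 - 2*o - 8) = (o - 4)^2*(o + 2)
(3) = (j + 2)*(j^5 + 2*j^4 - 21*j^3 - 38*j^2 + 80*j + 96) = (j + 2)*(j + 4)*(j^4 - 2*j^3 - 13*j^2 + 14*j + 24) = (j + 2)*(j + 3)*(j + 4)*(j^3 - 5*j^2 + 2*j + 8) = (j - 4)*(j + 2)*(j + 3)*(j + 4)*(j^2 - j - 2) = (j - 4)*(j + 1)*(j + 2)*(j + 3)*(j + 4)*(j - 2)
(4) = (y - 3)*(y^3 - 3*y^2 - 13*y + 15) = (y - 3)*(y - 1)*(y^2 - 2*y - 15) = (y - 5)*(y - 3)*(y - 1)*(y + 3)
(5) = (p - 1)*(p^3 + p^2 - 22*p - 40) = (p - 1)*(p + 4)*(p^2 - 3*p - 10) = (p - 5)*(p - 1)*(p + 4)*(p + 2)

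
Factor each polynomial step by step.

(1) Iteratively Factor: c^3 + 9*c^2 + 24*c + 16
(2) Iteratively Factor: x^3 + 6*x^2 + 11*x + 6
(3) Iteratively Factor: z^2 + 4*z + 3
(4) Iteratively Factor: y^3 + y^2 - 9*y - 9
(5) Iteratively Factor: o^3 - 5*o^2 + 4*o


(1) = (c + 4)*(c^2 + 5*c + 4) = (c + 1)*(c + 4)*(c + 4)
(2) = (x + 2)*(x^2 + 4*x + 3) = (x + 2)*(x + 3)*(x + 1)
(3) = (z + 1)*(z + 3)
(4) = (y + 1)*(y^2 - 9) = (y + 1)*(y + 3)*(y - 3)
(5) = (o)*(o^2 - 5*o + 4) = o*(o - 4)*(o - 1)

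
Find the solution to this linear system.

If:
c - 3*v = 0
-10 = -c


Then:
c = 10
v = 10/3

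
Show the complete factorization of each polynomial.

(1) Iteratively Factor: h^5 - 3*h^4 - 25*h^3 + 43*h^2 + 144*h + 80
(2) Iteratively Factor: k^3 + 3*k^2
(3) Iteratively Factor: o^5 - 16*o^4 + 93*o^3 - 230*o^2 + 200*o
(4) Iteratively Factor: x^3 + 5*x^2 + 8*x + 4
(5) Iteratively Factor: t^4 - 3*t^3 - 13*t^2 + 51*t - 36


(1) = (h - 4)*(h^4 + h^3 - 21*h^2 - 41*h - 20) = (h - 5)*(h - 4)*(h^3 + 6*h^2 + 9*h + 4) = (h - 5)*(h - 4)*(h + 4)*(h^2 + 2*h + 1) = (h - 5)*(h - 4)*(h + 1)*(h + 4)*(h + 1)
(2) = (k + 3)*(k^2) = k*(k + 3)*(k)
(3) = (o)*(o^4 - 16*o^3 + 93*o^2 - 230*o + 200) = o*(o - 5)*(o^3 - 11*o^2 + 38*o - 40) = o*(o - 5)^2*(o^2 - 6*o + 8) = o*(o - 5)^2*(o - 2)*(o - 4)
(4) = (x + 2)*(x^2 + 3*x + 2) = (x + 1)*(x + 2)*(x + 2)
(5) = (t - 3)*(t^3 - 13*t + 12) = (t - 3)^2*(t^2 + 3*t - 4) = (t - 3)^2*(t - 1)*(t + 4)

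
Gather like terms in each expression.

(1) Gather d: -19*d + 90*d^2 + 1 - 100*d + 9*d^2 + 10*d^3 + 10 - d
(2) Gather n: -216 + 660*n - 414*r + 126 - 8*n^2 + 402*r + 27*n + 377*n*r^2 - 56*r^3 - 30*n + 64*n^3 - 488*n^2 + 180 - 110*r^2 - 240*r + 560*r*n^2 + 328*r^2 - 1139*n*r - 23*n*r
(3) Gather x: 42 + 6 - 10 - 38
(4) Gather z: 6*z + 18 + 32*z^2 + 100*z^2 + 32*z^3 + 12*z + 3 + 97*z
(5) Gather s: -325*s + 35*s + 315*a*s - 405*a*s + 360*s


(1) = 10*d^3 + 99*d^2 - 120*d + 11
(2) = 64*n^3 + n^2*(560*r - 496) + n*(377*r^2 - 1162*r + 657) - 56*r^3 + 218*r^2 - 252*r + 90
(3) = 0
(4) = 32*z^3 + 132*z^2 + 115*z + 21
(5) = s*(70 - 90*a)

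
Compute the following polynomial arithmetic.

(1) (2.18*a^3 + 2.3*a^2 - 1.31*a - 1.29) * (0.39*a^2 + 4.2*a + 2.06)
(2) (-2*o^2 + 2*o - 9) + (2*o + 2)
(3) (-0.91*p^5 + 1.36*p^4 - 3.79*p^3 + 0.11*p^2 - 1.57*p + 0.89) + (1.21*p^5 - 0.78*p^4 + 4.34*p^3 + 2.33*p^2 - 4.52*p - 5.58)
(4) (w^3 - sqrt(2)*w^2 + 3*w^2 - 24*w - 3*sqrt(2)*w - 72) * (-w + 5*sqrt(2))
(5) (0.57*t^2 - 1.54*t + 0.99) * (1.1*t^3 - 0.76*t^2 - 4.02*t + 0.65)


(1) = 0.8502*a^5 + 10.053*a^4 + 13.6399*a^3 - 1.2671*a^2 - 8.1166*a - 2.6574
(2) = -2*o^2 + 4*o - 7
(3) = 0.3*p^5 + 0.58*p^4 + 0.55*p^3 + 2.44*p^2 - 6.09*p - 4.69
(4) = -w^4 - 3*w^3 + 6*sqrt(2)*w^3 + 14*w^2 + 18*sqrt(2)*w^2 - 120*sqrt(2)*w + 42*w - 360*sqrt(2)
(5) = 0.627*t^5 - 2.1272*t^4 - 0.032*t^3 + 5.8089*t^2 - 4.9808*t + 0.6435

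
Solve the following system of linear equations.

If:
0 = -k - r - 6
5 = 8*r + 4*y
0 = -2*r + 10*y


Then:
k = -289/44
r = 25/44
y = 5/44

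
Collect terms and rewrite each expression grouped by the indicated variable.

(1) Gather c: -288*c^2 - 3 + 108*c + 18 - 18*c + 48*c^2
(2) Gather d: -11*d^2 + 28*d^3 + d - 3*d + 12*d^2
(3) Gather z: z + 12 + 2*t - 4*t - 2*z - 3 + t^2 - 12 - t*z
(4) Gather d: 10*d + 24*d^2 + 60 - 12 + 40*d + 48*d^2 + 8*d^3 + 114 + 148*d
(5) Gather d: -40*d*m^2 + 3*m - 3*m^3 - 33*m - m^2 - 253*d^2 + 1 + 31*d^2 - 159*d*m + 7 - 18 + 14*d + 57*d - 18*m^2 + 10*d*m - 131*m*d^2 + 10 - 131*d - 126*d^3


(1) = -240*c^2 + 90*c + 15
(2) = 28*d^3 + d^2 - 2*d
(3) = t^2 - 2*t + z*(-t - 1) - 3
(4) = 8*d^3 + 72*d^2 + 198*d + 162
(5) = -126*d^3 + d^2*(-131*m - 222) + d*(-40*m^2 - 149*m - 60) - 3*m^3 - 19*m^2 - 30*m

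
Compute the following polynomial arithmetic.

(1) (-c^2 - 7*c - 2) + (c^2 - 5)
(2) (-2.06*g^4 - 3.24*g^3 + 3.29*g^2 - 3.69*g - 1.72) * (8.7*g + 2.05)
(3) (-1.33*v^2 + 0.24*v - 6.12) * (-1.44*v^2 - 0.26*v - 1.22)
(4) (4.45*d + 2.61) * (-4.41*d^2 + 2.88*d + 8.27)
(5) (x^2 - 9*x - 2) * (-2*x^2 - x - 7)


(1) = -7*c - 7
(2) = -17.922*g^5 - 32.411*g^4 + 21.981*g^3 - 25.3585*g^2 - 22.5285*g - 3.526
(3) = 1.9152*v^4 + 0.0002*v^3 + 10.373*v^2 + 1.2984*v + 7.4664
(4) = -19.6245*d^3 + 1.3059*d^2 + 44.3183*d + 21.5847
(5) = -2*x^4 + 17*x^3 + 6*x^2 + 65*x + 14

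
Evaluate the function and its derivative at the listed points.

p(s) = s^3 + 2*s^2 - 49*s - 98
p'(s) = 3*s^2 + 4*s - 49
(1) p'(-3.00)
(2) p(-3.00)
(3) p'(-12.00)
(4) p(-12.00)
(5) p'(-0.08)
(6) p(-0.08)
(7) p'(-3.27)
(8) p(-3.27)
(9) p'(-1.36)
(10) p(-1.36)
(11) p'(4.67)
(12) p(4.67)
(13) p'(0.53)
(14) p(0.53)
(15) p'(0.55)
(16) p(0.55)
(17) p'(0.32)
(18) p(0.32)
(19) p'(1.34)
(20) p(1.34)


(1) = -34.00
(2) = 40.00
(3) = 335.00
(4) = -950.00
(5) = -49.30
(6) = -94.07
(7) = -30.00
(8) = 48.65
(9) = -48.89
(10) = -30.18
(11) = 35.11
(12) = -181.36
(13) = -46.04
(14) = -123.26
(15) = -45.89
(16) = -124.18
(17) = -47.41
(18) = -113.44
(19) = -38.25
(20) = -157.66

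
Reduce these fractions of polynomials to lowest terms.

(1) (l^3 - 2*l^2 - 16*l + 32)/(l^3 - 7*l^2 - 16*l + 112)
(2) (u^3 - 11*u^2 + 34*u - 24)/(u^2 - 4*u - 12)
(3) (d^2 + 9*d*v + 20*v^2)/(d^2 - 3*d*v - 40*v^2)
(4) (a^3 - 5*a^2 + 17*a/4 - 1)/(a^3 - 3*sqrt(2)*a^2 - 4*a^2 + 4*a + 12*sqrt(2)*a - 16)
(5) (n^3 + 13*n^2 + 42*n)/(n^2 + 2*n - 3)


(1) = (l - 2)/(l - 7)
(2) = (u^2 - 5*u + 4)/(u + 2)
(3) = (-d - 4*v)/(-d + 8*v)
(4) = (4*a^2 - 4*a + 1)/(4*a^2 - 12*sqrt(2)*a + 16)
(5) = (n^3 + 13*n^2 + 42*n)/(n^2 + 2*n - 3)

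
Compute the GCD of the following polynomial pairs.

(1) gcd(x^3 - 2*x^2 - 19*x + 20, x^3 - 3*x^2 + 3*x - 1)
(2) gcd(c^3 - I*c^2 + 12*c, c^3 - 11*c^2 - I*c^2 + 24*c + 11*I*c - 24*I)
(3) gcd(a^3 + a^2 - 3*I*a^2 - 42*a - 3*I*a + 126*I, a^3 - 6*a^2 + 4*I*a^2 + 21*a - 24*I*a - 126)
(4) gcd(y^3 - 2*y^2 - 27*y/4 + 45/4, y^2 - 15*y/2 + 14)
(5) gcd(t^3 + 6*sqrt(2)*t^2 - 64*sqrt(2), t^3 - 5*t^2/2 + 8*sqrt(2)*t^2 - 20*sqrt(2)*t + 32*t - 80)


(1) = x - 1
(2) = gcd(c*(c - 4*I)*(c + 3*I), (c - 8)*(c - 3)*(c - I)) = 1
(3) = gcd((a - 6)*(a + 7)*(a - 3*I), (a - 6)*(a - 3*I)*(a + 7*I)) = a^2 + a*(-6 - 3*I) + 18*I
(4) = 1
(5) = t^2 + 8*sqrt(2)*t + 32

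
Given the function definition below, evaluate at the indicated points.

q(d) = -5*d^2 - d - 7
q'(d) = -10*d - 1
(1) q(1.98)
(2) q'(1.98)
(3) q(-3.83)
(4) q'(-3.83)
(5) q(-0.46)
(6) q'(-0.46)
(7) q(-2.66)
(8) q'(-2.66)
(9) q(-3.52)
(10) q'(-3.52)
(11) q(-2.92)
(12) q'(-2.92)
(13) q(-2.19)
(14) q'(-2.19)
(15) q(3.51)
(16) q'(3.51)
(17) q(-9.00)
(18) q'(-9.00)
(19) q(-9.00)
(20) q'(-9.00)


(1) = -28.58
(2) = -20.80
(3) = -76.51
(4) = 37.30
(5) = -7.60
(6) = 3.60
(7) = -39.72
(8) = 25.60
(9) = -65.43
(10) = 34.20
(11) = -46.71
(12) = 28.20
(13) = -28.79
(14) = 20.90
(15) = -72.11
(16) = -36.10
(17) = -403.00
(18) = 89.00
(19) = -403.00
(20) = 89.00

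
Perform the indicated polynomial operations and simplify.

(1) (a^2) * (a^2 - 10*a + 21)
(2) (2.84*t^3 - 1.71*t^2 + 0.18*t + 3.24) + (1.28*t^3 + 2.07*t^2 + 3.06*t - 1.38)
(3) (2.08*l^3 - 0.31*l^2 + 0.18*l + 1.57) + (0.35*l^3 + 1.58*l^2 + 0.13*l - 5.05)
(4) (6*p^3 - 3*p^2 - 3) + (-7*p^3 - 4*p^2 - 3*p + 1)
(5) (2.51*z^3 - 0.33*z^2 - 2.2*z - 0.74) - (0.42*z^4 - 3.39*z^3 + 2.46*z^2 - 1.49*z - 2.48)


(1) = a^4 - 10*a^3 + 21*a^2
(2) = 4.12*t^3 + 0.36*t^2 + 3.24*t + 1.86
(3) = 2.43*l^3 + 1.27*l^2 + 0.31*l - 3.48
(4) = -p^3 - 7*p^2 - 3*p - 2
(5) = -0.42*z^4 + 5.9*z^3 - 2.79*z^2 - 0.71*z + 1.74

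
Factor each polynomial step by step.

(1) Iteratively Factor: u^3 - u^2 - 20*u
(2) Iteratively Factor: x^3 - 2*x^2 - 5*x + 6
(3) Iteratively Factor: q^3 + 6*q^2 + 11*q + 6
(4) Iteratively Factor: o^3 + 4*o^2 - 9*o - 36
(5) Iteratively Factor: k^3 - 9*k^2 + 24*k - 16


(1) = (u - 5)*(u^2 + 4*u) = (u - 5)*(u + 4)*(u)
(2) = (x + 2)*(x^2 - 4*x + 3) = (x - 3)*(x + 2)*(x - 1)
(3) = (q + 3)*(q^2 + 3*q + 2) = (q + 2)*(q + 3)*(q + 1)
(4) = (o + 4)*(o^2 - 9) = (o + 3)*(o + 4)*(o - 3)
(5) = (k - 4)*(k^2 - 5*k + 4) = (k - 4)^2*(k - 1)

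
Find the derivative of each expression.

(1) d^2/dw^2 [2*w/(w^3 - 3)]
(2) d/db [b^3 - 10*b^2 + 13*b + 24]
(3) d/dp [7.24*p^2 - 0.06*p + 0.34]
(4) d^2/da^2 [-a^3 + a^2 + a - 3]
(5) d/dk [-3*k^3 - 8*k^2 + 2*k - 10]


(1) = 12*w^2*(w^3 + 6)/(w^3 - 3)^3
(2) = 3*b^2 - 20*b + 13
(3) = 14.48*p - 0.06
(4) = 2 - 6*a
(5) = -9*k^2 - 16*k + 2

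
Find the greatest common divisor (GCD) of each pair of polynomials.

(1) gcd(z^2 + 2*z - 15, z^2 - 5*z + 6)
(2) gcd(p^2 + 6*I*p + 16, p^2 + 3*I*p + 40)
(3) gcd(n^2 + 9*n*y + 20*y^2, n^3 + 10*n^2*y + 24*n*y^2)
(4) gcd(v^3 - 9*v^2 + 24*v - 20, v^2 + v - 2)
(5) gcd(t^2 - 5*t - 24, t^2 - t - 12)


(1) = z - 3
(2) = p + 8*I
(3) = gcd((n + 4*y)*(n + 5*y), n*(n + 4*y)*(n + 6*y)) = n + 4*y
(4) = gcd((v - 5)*(v - 2)^2, (v - 1)*(v + 2)) = 1
(5) = t + 3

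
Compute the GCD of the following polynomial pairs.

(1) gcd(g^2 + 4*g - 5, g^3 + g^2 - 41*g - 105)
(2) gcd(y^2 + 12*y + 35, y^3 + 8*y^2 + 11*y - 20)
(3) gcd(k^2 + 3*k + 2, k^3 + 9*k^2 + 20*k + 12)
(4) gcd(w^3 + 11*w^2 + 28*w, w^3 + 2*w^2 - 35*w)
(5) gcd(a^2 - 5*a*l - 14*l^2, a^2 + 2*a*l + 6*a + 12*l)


(1) = gcd((g - 1)*(g + 5), (g - 7)*(g + 3)*(g + 5)) = g + 5
(2) = y + 5
(3) = gcd((k + 1)*(k + 2), (k + 1)*(k + 2)*(k + 6)) = k^2 + 3*k + 2
(4) = w^2 + 7*w
(5) = gcd((a - 7*l)*(a + 2*l), (a + 6)*(a + 2*l)) = a + 2*l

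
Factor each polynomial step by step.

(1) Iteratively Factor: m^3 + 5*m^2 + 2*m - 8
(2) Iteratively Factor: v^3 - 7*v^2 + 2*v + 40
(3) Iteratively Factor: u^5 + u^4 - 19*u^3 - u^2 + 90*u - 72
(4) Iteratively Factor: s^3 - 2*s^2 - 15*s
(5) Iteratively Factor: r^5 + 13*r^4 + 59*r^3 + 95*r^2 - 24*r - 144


(1) = (m - 1)*(m^2 + 6*m + 8) = (m - 1)*(m + 2)*(m + 4)
(2) = (v - 5)*(v^2 - 2*v - 8) = (v - 5)*(v + 2)*(v - 4)
(3) = (u - 3)*(u^4 + 4*u^3 - 7*u^2 - 22*u + 24) = (u - 3)*(u - 1)*(u^3 + 5*u^2 - 2*u - 24) = (u - 3)*(u - 1)*(u + 3)*(u^2 + 2*u - 8) = (u - 3)*(u - 2)*(u - 1)*(u + 3)*(u + 4)
(4) = (s - 5)*(s^2 + 3*s) = s*(s - 5)*(s + 3)
(5) = (r + 3)*(r^4 + 10*r^3 + 29*r^2 + 8*r - 48) = (r + 3)*(r + 4)*(r^3 + 6*r^2 + 5*r - 12) = (r - 1)*(r + 3)*(r + 4)*(r^2 + 7*r + 12) = (r - 1)*(r + 3)*(r + 4)^2*(r + 3)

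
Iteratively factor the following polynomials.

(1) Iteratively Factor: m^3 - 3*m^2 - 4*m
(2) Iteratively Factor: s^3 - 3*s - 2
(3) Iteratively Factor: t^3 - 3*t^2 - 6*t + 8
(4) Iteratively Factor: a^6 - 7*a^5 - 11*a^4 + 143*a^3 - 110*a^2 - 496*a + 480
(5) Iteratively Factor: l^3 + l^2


(1) = (m - 4)*(m^2 + m) = (m - 4)*(m + 1)*(m)
(2) = (s + 1)*(s^2 - s - 2) = (s + 1)^2*(s - 2)
(3) = (t + 2)*(t^2 - 5*t + 4) = (t - 1)*(t + 2)*(t - 4)
(4) = (a - 4)*(a^5 - 3*a^4 - 23*a^3 + 51*a^2 + 94*a - 120) = (a - 4)*(a + 4)*(a^4 - 7*a^3 + 5*a^2 + 31*a - 30) = (a - 4)*(a + 2)*(a + 4)*(a^3 - 9*a^2 + 23*a - 15) = (a - 4)*(a - 3)*(a + 2)*(a + 4)*(a^2 - 6*a + 5) = (a - 5)*(a - 4)*(a - 3)*(a + 2)*(a + 4)*(a - 1)
(5) = (l)*(l^2 + l) = l^2*(l + 1)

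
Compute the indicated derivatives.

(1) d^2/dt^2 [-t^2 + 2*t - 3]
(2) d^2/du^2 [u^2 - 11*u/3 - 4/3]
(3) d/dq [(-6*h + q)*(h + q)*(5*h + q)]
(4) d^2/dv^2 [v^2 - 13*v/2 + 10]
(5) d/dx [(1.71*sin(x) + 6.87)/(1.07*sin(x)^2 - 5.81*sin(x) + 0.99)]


(1) = -2
(2) = 2
(3) = -31*h^2 + 3*q^2
(4) = 2
(5) = (-1.8297*sin(x)^2 - 14.7018*sin(x) + 41.6076)*cos(x)/(1.1449*sin(x)^4 - 12.4334*sin(x)^3 + 35.8747*sin(x)^2 - 11.5038*sin(x) + 0.9801)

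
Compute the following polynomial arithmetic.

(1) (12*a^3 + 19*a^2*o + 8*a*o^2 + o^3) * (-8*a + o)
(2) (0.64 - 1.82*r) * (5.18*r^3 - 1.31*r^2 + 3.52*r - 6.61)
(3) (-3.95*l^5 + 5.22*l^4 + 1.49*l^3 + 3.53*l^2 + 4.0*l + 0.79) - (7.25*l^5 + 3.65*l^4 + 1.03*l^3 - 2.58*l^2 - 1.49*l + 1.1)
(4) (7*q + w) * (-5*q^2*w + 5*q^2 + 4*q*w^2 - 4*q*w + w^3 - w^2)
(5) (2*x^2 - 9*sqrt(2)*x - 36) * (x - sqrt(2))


(1) = -96*a^4 - 140*a^3*o - 45*a^2*o^2 + o^4
(2) = -9.4276*r^4 + 5.6994*r^3 - 7.2448*r^2 + 14.283*r - 4.2304
(3) = -11.2*l^5 + 1.57*l^4 + 0.46*l^3 + 6.11*l^2 + 5.49*l - 0.31
(4) = -35*q^3*w + 35*q^3 + 23*q^2*w^2 - 23*q^2*w + 11*q*w^3 - 11*q*w^2 + w^4 - w^3
(5) = 2*x^3 - 11*sqrt(2)*x^2 - 18*x + 36*sqrt(2)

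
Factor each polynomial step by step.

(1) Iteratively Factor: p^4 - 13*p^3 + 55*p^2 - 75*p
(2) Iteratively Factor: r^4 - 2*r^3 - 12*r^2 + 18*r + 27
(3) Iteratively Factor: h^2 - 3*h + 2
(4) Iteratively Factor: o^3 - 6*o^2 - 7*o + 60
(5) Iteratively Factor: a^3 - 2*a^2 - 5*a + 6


(1) = (p - 3)*(p^3 - 10*p^2 + 25*p) = (p - 5)*(p - 3)*(p^2 - 5*p) = p*(p - 5)*(p - 3)*(p - 5)
(2) = (r - 3)*(r^3 + r^2 - 9*r - 9) = (r - 3)*(r + 1)*(r^2 - 9) = (r - 3)^2*(r + 1)*(r + 3)
(3) = (h - 1)*(h - 2)
(4) = (o + 3)*(o^2 - 9*o + 20) = (o - 4)*(o + 3)*(o - 5)
(5) = (a + 2)*(a^2 - 4*a + 3) = (a - 3)*(a + 2)*(a - 1)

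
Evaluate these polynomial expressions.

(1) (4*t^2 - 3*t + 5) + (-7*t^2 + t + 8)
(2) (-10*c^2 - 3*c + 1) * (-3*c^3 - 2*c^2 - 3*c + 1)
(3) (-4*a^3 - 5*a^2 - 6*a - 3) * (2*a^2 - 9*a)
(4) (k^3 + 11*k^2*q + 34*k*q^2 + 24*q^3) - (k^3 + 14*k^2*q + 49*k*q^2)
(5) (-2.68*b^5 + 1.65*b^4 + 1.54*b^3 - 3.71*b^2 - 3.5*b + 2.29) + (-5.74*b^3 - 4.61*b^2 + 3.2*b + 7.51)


(1) = -3*t^2 - 2*t + 13
(2) = 30*c^5 + 29*c^4 + 33*c^3 - 3*c^2 - 6*c + 1
(3) = -8*a^5 + 26*a^4 + 33*a^3 + 48*a^2 + 27*a
(4) = -3*k^2*q - 15*k*q^2 + 24*q^3
(5) = -2.68*b^5 + 1.65*b^4 - 4.2*b^3 - 8.32*b^2 - 0.3*b + 9.8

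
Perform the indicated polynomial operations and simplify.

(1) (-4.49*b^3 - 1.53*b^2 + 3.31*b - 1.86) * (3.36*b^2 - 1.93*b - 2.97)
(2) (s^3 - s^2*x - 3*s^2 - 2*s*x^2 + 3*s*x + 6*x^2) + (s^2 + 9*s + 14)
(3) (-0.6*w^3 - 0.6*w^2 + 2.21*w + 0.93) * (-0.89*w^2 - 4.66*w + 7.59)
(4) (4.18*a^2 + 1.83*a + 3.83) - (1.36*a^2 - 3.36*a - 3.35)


(1) = -15.0864*b^5 + 3.5249*b^4 + 27.4098*b^3 - 8.0938*b^2 - 6.2409*b + 5.5242
(2) = s^3 - s^2*x - 2*s^2 - 2*s*x^2 + 3*s*x + 9*s + 6*x^2 + 14
(3) = 0.534*w^5 + 3.33*w^4 - 3.7249*w^3 - 15.6803*w^2 + 12.4401*w + 7.0587
(4) = 2.82*a^2 + 5.19*a + 7.18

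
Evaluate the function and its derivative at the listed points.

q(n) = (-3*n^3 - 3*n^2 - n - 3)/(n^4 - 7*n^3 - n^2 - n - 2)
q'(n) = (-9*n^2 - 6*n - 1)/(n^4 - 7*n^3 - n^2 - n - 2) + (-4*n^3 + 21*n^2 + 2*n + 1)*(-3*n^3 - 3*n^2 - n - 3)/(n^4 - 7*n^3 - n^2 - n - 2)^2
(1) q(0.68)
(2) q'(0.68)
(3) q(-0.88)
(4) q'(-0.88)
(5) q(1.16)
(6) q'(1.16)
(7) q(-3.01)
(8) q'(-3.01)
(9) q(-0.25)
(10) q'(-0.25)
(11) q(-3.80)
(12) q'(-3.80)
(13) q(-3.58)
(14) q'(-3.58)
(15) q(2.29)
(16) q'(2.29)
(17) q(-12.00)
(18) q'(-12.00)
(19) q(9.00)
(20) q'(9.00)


(1) = 1.17
(2) = -0.67
(3) = -0.69
(4) = -4.39
(5) = 0.95
(6) = -0.29
(7) = 0.21
(8) = -0.01
(9) = 1.70
(10) = -1.84
(11) = 0.21
(12) = 0.00
(13) = 0.21
(14) = -0.00
(15) = 0.86
(16) = 0.05
(17) = 0.15
(18) = 0.01
(19) = -1.79
(20) = 0.99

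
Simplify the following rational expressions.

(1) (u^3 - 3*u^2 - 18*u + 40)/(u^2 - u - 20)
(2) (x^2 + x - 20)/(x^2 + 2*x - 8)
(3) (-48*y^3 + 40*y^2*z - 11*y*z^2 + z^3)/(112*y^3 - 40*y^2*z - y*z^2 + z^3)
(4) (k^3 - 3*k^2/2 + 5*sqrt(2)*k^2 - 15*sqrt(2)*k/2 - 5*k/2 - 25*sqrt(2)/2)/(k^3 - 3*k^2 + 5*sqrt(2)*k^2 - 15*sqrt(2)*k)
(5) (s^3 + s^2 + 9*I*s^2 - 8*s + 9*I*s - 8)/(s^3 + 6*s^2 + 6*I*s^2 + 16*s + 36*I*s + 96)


(1) = u - 2
(2) = (x^2 + x - 20)/(x^2 + 2*x - 8)
(3) = (-3*y + z)/(7*y + z)
(4) = (2*k^2 - 3*k - 5)/(2*k^2 - 6*k)
(5) = (s^2 + s*(1 + I) + I)/(s^2 + s*(6 - 2*I) - 12*I)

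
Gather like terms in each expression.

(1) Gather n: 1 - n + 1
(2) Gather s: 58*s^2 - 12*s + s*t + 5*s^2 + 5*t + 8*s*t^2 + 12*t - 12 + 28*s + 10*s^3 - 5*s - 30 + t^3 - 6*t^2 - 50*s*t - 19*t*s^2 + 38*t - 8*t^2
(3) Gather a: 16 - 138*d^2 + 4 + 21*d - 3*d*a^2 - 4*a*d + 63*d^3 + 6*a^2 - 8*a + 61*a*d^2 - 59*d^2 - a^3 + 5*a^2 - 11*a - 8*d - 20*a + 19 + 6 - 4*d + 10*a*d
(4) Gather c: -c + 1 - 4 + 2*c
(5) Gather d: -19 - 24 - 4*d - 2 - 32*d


(1) = 2 - n
(2) = 10*s^3 + s^2*(63 - 19*t) + s*(8*t^2 - 49*t + 11) + t^3 - 14*t^2 + 55*t - 42
(3) = -a^3 + a^2*(11 - 3*d) + a*(61*d^2 + 6*d - 39) + 63*d^3 - 197*d^2 + 9*d + 45
(4) = c - 3
(5) = -36*d - 45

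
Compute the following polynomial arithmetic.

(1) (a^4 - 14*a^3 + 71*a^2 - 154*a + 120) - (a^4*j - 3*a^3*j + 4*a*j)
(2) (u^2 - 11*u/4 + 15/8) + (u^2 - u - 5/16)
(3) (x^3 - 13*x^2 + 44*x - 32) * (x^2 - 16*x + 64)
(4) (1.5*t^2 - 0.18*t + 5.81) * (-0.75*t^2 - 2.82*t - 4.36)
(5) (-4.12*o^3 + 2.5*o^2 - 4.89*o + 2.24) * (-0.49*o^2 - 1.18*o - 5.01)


(1) = -a^4*j + a^4 + 3*a^3*j - 14*a^3 + 71*a^2 - 4*a*j - 154*a + 120
(2) = 2*u^2 - 15*u/4 + 25/16
(3) = x^5 - 29*x^4 + 316*x^3 - 1568*x^2 + 3328*x - 2048
(4) = -1.125*t^4 - 4.095*t^3 - 10.3899*t^2 - 15.5994*t - 25.3316
(5) = 2.0188*o^5 + 3.6366*o^4 + 20.0873*o^3 - 7.8524*o^2 + 21.8557*o - 11.2224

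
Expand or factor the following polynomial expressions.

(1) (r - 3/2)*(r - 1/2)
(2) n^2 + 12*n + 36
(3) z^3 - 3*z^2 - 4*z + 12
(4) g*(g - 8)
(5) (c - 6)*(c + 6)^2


(1) = r^2 - 2*r + 3/4
(2) = (n + 6)^2
(3) = (z - 3)*(z - 2)*(z + 2)
(4) = g^2 - 8*g
(5) = c^3 + 6*c^2 - 36*c - 216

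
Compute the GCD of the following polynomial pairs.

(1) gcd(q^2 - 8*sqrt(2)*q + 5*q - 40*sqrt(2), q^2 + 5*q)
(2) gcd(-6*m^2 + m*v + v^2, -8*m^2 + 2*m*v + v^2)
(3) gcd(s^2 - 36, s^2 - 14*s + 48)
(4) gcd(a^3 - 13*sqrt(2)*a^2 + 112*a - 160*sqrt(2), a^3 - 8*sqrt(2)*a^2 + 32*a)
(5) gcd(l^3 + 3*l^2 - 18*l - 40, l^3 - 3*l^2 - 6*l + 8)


(1) = q + 5
(2) = -2*m + v
(3) = s - 6
(4) = gcd((a - 5*sqrt(2))*(a - 4*sqrt(2))^2, a*(a - 4*sqrt(2))^2) = a^2 - 8*sqrt(2)*a + 32
(5) = l^2 - 2*l - 8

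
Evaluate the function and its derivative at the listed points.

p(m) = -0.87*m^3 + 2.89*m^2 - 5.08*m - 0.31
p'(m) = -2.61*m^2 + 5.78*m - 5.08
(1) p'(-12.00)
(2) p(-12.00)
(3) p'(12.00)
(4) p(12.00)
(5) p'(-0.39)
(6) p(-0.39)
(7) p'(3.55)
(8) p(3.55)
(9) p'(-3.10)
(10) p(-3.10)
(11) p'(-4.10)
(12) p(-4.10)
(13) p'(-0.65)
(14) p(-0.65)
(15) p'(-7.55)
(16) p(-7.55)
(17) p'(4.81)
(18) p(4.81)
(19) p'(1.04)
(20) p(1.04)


(1) = -450.28
(2) = 1980.17
(3) = -311.56
(4) = -1148.47
(5) = -7.73
(6) = 2.16
(7) = -17.45
(8) = -20.85
(9) = -48.08
(10) = 69.13
(11) = -72.65
(12) = 129.06
(13) = -9.94
(14) = 4.45
(15) = -197.50
(16) = 577.20
(17) = -37.66
(18) = -54.70
(19) = -1.89
(20) = -3.45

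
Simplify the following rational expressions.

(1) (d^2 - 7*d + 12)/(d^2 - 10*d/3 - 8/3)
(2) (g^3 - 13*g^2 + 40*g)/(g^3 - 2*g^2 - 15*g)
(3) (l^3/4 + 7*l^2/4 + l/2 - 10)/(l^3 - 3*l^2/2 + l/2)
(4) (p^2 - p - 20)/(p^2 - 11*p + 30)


(1) = (3*d - 9)/(3*d + 2)
(2) = (g - 8)/(g + 3)
(3) = (l^3 + 7*l^2 + 2*l - 40)/(4*l^3 - 6*l^2 + 2*l)
(4) = (p + 4)/(p - 6)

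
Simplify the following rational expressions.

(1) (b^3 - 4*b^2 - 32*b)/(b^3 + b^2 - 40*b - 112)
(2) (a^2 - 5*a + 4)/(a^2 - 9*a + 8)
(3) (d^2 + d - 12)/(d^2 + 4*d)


(1) = (b^2 - 8*b)/(b^2 - 3*b - 28)
(2) = (a - 4)/(a - 8)
(3) = (d - 3)/d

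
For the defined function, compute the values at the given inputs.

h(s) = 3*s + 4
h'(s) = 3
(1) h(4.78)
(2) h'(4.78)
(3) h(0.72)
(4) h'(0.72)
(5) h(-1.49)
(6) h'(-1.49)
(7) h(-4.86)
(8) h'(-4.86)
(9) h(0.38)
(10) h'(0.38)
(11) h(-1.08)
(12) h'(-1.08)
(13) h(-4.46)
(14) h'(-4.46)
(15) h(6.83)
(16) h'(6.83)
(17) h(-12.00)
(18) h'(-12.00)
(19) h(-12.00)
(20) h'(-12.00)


(1) = 18.34
(2) = 3.00
(3) = 6.16
(4) = 3.00
(5) = -0.47
(6) = 3.00
(7) = -10.58
(8) = 3.00
(9) = 5.14
(10) = 3.00
(11) = 0.76
(12) = 3.00
(13) = -9.38
(14) = 3.00
(15) = 24.49
(16) = 3.00
(17) = -32.00
(18) = 3.00
(19) = -32.00
(20) = 3.00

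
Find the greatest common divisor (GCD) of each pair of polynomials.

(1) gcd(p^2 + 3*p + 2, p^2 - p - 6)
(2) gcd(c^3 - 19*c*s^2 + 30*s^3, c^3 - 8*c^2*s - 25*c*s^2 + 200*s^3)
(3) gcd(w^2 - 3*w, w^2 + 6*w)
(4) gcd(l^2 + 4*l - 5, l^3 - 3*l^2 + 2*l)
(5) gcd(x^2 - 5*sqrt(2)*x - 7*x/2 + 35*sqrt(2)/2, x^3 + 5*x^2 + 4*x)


(1) = gcd((p + 1)*(p + 2), (p - 3)*(p + 2)) = p + 2
(2) = c + 5*s
(3) = gcd(w*(w - 3), w*(w + 6)) = w
(4) = gcd((l - 1)*(l + 5), l*(l - 2)*(l - 1)) = l - 1
(5) = gcd((x - 7/2)*(x - 5*sqrt(2)), x*(x + 1)*(x + 4)) = 1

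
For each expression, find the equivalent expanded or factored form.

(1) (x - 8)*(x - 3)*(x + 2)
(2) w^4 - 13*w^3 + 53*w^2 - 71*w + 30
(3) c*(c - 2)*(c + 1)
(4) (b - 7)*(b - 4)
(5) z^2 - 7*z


(1) = x^3 - 9*x^2 + 2*x + 48
(2) = (w - 6)*(w - 5)*(w - 1)^2
(3) = c^3 - c^2 - 2*c
(4) = b^2 - 11*b + 28
(5) = z*(z - 7)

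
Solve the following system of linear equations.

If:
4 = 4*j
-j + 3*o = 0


Then:
j = 1
o = 1/3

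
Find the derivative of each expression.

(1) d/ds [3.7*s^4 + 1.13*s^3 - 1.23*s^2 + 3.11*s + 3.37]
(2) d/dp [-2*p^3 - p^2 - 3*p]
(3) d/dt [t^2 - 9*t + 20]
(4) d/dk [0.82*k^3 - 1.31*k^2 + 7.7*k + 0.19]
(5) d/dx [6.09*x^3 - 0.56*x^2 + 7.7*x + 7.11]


(1) = 14.8*s^3 + 3.39*s^2 - 2.46*s + 3.11
(2) = -6*p^2 - 2*p - 3
(3) = 2*t - 9
(4) = 2.46*k^2 - 2.62*k + 7.7
(5) = 18.27*x^2 - 1.12*x + 7.7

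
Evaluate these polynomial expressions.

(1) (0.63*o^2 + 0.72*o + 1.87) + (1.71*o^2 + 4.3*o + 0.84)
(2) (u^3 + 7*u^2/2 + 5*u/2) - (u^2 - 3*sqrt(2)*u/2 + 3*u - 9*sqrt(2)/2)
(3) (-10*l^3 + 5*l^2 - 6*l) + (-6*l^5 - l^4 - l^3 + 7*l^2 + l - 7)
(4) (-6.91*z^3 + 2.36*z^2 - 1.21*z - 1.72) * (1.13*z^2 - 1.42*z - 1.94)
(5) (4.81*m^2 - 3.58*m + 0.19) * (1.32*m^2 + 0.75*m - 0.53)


(1) = 2.34*o^2 + 5.02*o + 2.71
(2) = u^3 + 5*u^2/2 - u/2 + 3*sqrt(2)*u/2 + 9*sqrt(2)/2
(3) = -6*l^5 - l^4 - 11*l^3 + 12*l^2 - 5*l - 7
(4) = -7.8083*z^5 + 12.479*z^4 + 8.6869*z^3 - 4.8038*z^2 + 4.7898*z + 3.3368
(5) = 6.3492*m^4 - 1.1181*m^3 - 4.9835*m^2 + 2.0399*m - 0.1007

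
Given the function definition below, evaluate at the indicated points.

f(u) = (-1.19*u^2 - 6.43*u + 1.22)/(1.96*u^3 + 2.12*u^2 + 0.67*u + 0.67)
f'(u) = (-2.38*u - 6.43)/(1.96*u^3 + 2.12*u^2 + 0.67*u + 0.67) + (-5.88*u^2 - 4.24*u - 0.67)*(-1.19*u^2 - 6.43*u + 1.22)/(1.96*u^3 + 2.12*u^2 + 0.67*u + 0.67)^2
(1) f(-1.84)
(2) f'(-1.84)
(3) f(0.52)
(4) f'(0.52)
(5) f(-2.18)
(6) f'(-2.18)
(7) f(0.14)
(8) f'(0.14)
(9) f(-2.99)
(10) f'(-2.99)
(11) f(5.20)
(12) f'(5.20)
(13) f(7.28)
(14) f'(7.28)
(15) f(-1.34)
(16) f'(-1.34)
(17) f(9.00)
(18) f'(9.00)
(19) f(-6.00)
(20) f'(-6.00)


(1) = -1.61
(2) = -3.32
(3) = -1.31
(4) = -0.97
(5) = -0.87
(6) = -1.42
(7) = 0.37
(8) = -8.96
(9) = -0.28
(10) = -0.35
(11) = -0.19
(12) = 0.05
(13) = -0.12
(14) = 0.02
(15) = -6.77
(16) = -30.18
(17) = -0.10
(18) = 0.01
(19) = 0.01
(20) = -0.02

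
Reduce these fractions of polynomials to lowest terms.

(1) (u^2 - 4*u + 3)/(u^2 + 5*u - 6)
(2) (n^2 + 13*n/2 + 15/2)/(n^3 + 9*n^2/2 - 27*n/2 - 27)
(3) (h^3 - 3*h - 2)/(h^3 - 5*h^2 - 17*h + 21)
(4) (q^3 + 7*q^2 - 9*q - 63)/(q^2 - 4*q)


(1) = (u - 3)/(u + 6)
(2) = (n + 5)/(n^2 + 3*n - 18)
(3) = (h^3 - 3*h - 2)/(h^3 - 5*h^2 - 17*h + 21)
(4) = (q^3 + 7*q^2 - 9*q - 63)/(q^2 - 4*q)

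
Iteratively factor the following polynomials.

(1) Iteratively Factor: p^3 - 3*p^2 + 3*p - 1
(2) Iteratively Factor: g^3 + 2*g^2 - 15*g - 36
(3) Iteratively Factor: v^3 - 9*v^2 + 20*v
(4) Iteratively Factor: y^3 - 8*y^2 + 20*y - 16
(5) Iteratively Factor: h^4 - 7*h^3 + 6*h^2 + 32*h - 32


(1) = (p - 1)*(p^2 - 2*p + 1) = (p - 1)^2*(p - 1)
(2) = (g - 4)*(g^2 + 6*g + 9) = (g - 4)*(g + 3)*(g + 3)
(3) = (v)*(v^2 - 9*v + 20) = v*(v - 5)*(v - 4)
(4) = (y - 2)*(y^2 - 6*y + 8) = (y - 4)*(y - 2)*(y - 2)
(5) = (h - 1)*(h^3 - 6*h^2 + 32) = (h - 4)*(h - 1)*(h^2 - 2*h - 8) = (h - 4)^2*(h - 1)*(h + 2)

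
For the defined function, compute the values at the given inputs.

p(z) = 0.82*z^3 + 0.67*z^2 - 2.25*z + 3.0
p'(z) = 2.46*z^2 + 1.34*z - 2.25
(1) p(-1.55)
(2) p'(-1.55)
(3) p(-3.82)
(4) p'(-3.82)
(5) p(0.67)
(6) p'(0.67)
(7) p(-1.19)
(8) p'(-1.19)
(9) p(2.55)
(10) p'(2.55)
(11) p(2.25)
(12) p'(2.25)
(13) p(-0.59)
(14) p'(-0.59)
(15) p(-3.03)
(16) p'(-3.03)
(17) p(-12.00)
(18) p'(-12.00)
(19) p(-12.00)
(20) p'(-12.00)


(1) = 5.04
(2) = 1.58
(3) = -24.34
(4) = 28.53
(5) = 2.04
(6) = -0.25
(7) = 5.24
(8) = -0.36
(9) = 15.22
(10) = 17.16
(11) = 10.67
(12) = 13.22
(13) = 4.39
(14) = -2.18
(15) = -6.84
(16) = 16.27
(17) = -1290.48
(18) = 335.91
(19) = -1290.48
(20) = 335.91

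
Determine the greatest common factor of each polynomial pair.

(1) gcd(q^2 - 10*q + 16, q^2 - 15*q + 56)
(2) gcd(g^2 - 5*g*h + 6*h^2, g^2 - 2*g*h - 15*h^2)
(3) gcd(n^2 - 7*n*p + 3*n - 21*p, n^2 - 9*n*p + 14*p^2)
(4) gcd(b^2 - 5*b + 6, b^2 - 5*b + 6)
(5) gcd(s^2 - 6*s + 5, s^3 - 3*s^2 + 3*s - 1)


(1) = gcd((q - 8)*(q - 2), (q - 8)*(q - 7)) = q - 8
(2) = gcd((g - 3*h)*(g - 2*h), (g - 5*h)*(g + 3*h)) = 1
(3) = gcd((n + 3)*(n - 7*p), (n - 7*p)*(n - 2*p)) = -n + 7*p
(4) = gcd((b - 3)*(b - 2), (b - 3)*(b - 2)) = b^2 - 5*b + 6
(5) = gcd((s - 5)*(s - 1), (s - 1)^3) = s - 1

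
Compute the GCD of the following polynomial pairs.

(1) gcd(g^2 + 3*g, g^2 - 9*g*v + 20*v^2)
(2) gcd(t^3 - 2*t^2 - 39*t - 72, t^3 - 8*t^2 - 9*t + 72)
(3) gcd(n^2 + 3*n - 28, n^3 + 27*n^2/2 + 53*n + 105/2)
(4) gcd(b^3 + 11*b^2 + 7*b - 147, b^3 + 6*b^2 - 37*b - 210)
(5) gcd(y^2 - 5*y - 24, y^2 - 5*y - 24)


(1) = gcd(g*(g + 3), (g - 5*v)*(g - 4*v)) = 1
(2) = t^2 - 5*t - 24
(3) = n + 7
(4) = b + 7
(5) = y^2 - 5*y - 24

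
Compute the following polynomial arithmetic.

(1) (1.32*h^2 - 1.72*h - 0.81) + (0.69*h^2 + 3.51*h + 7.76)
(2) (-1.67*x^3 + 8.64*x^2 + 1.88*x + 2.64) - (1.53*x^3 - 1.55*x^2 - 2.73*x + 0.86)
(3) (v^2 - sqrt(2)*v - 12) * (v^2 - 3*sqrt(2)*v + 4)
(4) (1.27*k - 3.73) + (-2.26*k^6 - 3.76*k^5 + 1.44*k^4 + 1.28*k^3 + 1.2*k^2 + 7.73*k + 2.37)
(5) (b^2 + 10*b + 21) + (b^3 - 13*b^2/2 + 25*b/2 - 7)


(1) = 2.01*h^2 + 1.79*h + 6.95
(2) = -3.2*x^3 + 10.19*x^2 + 4.61*x + 1.78
(3) = v^4 - 4*sqrt(2)*v^3 - 2*v^2 + 32*sqrt(2)*v - 48
(4) = -2.26*k^6 - 3.76*k^5 + 1.44*k^4 + 1.28*k^3 + 1.2*k^2 + 9.0*k - 1.36
(5) = b^3 - 11*b^2/2 + 45*b/2 + 14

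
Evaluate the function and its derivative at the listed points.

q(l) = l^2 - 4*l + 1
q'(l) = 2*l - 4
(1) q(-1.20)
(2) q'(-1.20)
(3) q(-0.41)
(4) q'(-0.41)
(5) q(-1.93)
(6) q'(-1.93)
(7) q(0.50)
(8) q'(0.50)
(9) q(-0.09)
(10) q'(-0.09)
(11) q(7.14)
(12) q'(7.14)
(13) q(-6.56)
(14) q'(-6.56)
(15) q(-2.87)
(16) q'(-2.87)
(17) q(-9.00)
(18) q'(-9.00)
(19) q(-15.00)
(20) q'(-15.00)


(1) = 7.24
(2) = -6.40
(3) = 2.81
(4) = -4.82
(5) = 12.44
(6) = -7.86
(7) = -0.75
(8) = -3.00
(9) = 1.37
(10) = -4.18
(11) = 23.42
(12) = 10.28
(13) = 70.27
(14) = -17.12
(15) = 20.72
(16) = -9.74
(17) = 118.00
(18) = -22.00
(19) = 286.00
(20) = -34.00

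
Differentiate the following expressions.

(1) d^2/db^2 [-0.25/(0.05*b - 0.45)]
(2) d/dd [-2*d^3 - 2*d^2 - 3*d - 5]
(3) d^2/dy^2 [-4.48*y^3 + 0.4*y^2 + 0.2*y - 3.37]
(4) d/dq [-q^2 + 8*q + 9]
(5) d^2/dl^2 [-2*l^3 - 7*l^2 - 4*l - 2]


(1) = -0.00125/(0.05*b - 0.45)^3
(2) = -6*d^2 - 4*d - 3
(3) = 0.8 - 26.88*y
(4) = 8 - 2*q
(5) = -12*l - 14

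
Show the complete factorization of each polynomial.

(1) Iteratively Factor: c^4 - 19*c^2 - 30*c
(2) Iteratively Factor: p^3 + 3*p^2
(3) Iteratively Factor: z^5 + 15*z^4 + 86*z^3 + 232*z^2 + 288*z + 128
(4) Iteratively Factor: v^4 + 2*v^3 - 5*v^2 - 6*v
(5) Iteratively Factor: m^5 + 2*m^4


(1) = (c + 3)*(c^3 - 3*c^2 - 10*c) = (c + 2)*(c + 3)*(c^2 - 5*c) = (c - 5)*(c + 2)*(c + 3)*(c)
(2) = (p)*(p^2 + 3*p) = p^2*(p + 3)
(3) = (z + 2)*(z^4 + 13*z^3 + 60*z^2 + 112*z + 64) = (z + 2)*(z + 4)*(z^3 + 9*z^2 + 24*z + 16) = (z + 2)*(z + 4)^2*(z^2 + 5*z + 4) = (z + 2)*(z + 4)^3*(z + 1)
(4) = (v - 2)*(v^3 + 4*v^2 + 3*v) = (v - 2)*(v + 1)*(v^2 + 3*v) = (v - 2)*(v + 1)*(v + 3)*(v)
(5) = (m)*(m^4 + 2*m^3) = m*(m + 2)*(m^3) = m^2*(m + 2)*(m^2) = m^3*(m + 2)*(m)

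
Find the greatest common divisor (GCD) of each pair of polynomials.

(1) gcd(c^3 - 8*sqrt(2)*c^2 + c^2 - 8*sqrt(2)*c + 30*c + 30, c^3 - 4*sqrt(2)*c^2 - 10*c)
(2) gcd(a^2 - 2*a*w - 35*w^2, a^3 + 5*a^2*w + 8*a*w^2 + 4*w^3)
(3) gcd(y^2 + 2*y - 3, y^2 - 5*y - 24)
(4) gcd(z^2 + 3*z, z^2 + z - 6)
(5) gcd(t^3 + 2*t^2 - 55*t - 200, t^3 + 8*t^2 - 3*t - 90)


(1) = c - 5*sqrt(2)
(2) = 1
(3) = gcd((y - 1)*(y + 3), (y - 8)*(y + 3)) = y + 3
(4) = z + 3
(5) = t + 5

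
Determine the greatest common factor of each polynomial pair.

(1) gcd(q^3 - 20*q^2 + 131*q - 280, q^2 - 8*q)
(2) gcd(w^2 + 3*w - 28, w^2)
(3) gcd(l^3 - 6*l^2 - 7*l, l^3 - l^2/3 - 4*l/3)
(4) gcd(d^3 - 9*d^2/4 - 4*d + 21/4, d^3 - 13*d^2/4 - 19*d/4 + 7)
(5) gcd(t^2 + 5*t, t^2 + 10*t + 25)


(1) = gcd((q - 8)*(q - 7)*(q - 5), q*(q - 8)) = q - 8
(2) = gcd((w - 4)*(w + 7), w^2) = 1
(3) = gcd(l*(l - 7)*(l + 1), l*(l - 4/3)*(l + 1)) = l^2 + l
(4) = gcd((d - 3)*(d - 1)*(d + 7/4), (d - 4)*(d - 1)*(d + 7/4)) = d^2 + 3*d/4 - 7/4
(5) = t + 5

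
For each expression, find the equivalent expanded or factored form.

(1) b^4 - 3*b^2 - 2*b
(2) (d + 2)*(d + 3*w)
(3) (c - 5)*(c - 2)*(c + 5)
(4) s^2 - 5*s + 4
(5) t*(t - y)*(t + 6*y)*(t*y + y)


(1) = b*(b - 2)*(b + 1)^2
(2) = d^2 + 3*d*w + 2*d + 6*w
(3) = c^3 - 2*c^2 - 25*c + 50
(4) = (s - 4)*(s - 1)
(5) = t^4*y + 5*t^3*y^2 + t^3*y - 6*t^2*y^3 + 5*t^2*y^2 - 6*t*y^3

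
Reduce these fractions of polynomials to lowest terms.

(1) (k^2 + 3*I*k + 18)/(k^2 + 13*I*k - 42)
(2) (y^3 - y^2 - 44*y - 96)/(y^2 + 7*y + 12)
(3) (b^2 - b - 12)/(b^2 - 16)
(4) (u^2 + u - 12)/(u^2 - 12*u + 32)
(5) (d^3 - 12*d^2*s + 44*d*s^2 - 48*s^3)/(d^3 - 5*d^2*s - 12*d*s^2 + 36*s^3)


(1) = (k - 3*I)/(k + 7*I)
(2) = y - 8
(3) = (b + 3)/(b + 4)
(4) = (u^2 + u - 12)/(u^2 - 12*u + 32)
(5) = (d - 4*s)/(d + 3*s)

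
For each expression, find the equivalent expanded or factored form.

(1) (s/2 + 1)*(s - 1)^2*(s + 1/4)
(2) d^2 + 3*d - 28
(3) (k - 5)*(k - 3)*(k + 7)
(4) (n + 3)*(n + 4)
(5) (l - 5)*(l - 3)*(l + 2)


(1) = s^4/2 + s^3/8 - 3*s^2/2 + 5*s/8 + 1/4
(2) = (d - 4)*(d + 7)
(3) = k^3 - k^2 - 41*k + 105
(4) = n^2 + 7*n + 12
(5) = l^3 - 6*l^2 - l + 30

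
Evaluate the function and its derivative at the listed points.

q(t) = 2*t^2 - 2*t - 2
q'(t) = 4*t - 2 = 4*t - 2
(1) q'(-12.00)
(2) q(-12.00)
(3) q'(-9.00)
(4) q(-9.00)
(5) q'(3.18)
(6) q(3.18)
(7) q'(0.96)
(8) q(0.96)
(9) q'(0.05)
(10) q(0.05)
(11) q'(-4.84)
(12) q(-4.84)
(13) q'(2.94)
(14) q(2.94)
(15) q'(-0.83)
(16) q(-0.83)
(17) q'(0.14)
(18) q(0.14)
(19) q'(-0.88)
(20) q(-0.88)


(1) = -50.00
(2) = 310.00
(3) = -38.00
(4) = 178.00
(5) = 10.72
(6) = 11.86
(7) = 1.84
(8) = -2.08
(9) = -1.80
(10) = -2.10
(11) = -21.36
(12) = 54.53
(13) = 9.76
(14) = 9.41
(15) = -5.32
(16) = 1.04
(17) = -1.44
(18) = -2.24
(19) = -5.52
(20) = 1.31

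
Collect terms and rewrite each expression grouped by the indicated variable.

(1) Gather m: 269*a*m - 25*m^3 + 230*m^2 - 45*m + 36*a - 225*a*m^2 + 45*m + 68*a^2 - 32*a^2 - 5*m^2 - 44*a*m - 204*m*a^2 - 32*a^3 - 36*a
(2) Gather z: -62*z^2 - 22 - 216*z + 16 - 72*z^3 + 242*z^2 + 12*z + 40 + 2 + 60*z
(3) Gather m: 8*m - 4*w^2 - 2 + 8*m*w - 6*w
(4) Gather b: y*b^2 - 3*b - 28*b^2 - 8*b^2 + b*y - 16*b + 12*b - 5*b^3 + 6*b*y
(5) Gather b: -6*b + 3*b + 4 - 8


(1) = -32*a^3 + 36*a^2 - 25*m^3 + m^2*(225 - 225*a) + m*(-204*a^2 + 225*a)
(2) = -72*z^3 + 180*z^2 - 144*z + 36
(3) = m*(8*w + 8) - 4*w^2 - 6*w - 2
(4) = -5*b^3 + b^2*(y - 36) + b*(7*y - 7)
(5) = -3*b - 4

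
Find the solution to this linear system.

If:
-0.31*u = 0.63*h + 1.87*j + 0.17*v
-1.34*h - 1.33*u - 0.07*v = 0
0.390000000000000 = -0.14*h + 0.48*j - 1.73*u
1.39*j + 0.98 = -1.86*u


Then:
h = 0.15
j = -0.28
u = -0.32
v = 3.12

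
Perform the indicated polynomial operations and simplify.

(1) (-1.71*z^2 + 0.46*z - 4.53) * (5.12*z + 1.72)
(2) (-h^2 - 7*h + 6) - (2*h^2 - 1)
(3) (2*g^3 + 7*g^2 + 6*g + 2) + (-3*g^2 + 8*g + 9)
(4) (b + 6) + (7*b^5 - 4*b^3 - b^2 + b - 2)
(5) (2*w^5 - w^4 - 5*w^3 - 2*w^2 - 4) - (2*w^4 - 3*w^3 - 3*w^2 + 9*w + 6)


(1) = -8.7552*z^3 - 0.586*z^2 - 22.4024*z - 7.7916
(2) = -3*h^2 - 7*h + 7
(3) = 2*g^3 + 4*g^2 + 14*g + 11
(4) = 7*b^5 - 4*b^3 - b^2 + 2*b + 4
(5) = 2*w^5 - 3*w^4 - 2*w^3 + w^2 - 9*w - 10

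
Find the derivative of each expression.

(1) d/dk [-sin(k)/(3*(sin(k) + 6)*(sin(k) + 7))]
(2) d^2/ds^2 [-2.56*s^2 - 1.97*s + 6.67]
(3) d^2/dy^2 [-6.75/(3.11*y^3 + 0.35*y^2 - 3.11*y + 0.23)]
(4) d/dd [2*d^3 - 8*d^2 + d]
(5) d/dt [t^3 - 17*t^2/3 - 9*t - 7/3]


(1) = (sin(k)^2 - 42)*cos(k)/(3*(sin(k) + 6)^2*(sin(k) + 7)^2)
(2) = -5.12000000000000
(3) = ((125.955*y + 4.725)*(3.11*y^3 + 0.35*y^2 - 3.11*y + 0.23) - 6.75*(9.33*y^2 + 0.7*y - 3.11)*(18.66*y^2 + 1.4*y - 6.22))/(3.11*y^3 + 0.35*y^2 - 3.11*y + 0.23)^3
(4) = 6*d^2 - 16*d + 1
(5) = 3*t^2 - 34*t/3 - 9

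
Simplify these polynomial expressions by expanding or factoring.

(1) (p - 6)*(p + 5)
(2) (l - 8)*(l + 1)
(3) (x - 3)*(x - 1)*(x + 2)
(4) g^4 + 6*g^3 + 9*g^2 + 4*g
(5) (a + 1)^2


(1) = p^2 - p - 30
(2) = l^2 - 7*l - 8
(3) = x^3 - 2*x^2 - 5*x + 6
(4) = g*(g + 1)^2*(g + 4)
(5) = a^2 + 2*a + 1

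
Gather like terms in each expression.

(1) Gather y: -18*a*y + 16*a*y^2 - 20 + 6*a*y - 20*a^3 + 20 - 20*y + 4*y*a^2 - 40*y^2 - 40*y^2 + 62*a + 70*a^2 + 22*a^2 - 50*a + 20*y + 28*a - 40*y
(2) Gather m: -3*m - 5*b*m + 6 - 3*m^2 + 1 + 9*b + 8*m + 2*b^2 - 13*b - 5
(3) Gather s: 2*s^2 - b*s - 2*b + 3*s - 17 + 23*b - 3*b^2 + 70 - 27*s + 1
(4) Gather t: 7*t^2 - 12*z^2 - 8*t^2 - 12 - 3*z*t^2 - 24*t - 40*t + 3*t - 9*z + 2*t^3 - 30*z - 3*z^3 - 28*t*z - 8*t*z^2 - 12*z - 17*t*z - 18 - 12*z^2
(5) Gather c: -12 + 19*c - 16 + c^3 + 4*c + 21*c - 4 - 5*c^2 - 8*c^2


(1) = -20*a^3 + 92*a^2 + 40*a + y^2*(16*a - 80) + y*(4*a^2 - 12*a - 40)
(2) = 2*b^2 - 4*b - 3*m^2 + m*(5 - 5*b) + 2
(3) = -3*b^2 + 21*b + 2*s^2 + s*(-b - 24) + 54
(4) = 2*t^3 + t^2*(-3*z - 1) + t*(-8*z^2 - 45*z - 61) - 3*z^3 - 24*z^2 - 51*z - 30
(5) = c^3 - 13*c^2 + 44*c - 32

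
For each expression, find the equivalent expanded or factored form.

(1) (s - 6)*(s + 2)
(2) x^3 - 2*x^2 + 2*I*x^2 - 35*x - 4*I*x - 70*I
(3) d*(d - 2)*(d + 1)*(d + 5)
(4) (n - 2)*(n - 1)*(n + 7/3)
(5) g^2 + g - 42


(1) = s^2 - 4*s - 12
(2) = (x - 7)*(x + 5)*(x + 2*I)
(3) = d^4 + 4*d^3 - 7*d^2 - 10*d
(4) = n^3 - 2*n^2/3 - 5*n + 14/3
(5) = (g - 6)*(g + 7)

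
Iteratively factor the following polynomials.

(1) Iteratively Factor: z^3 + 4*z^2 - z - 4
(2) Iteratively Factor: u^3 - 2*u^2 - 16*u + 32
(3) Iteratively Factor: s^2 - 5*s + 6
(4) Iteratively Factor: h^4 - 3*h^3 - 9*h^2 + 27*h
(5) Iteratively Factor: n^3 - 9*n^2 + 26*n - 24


(1) = (z + 1)*(z^2 + 3*z - 4) = (z - 1)*(z + 1)*(z + 4)
(2) = (u - 2)*(u^2 - 16) = (u - 2)*(u + 4)*(u - 4)
(3) = (s - 2)*(s - 3)
(4) = (h - 3)*(h^3 - 9*h) = h*(h - 3)*(h^2 - 9) = h*(h - 3)^2*(h + 3)
(5) = (n - 4)*(n^2 - 5*n + 6) = (n - 4)*(n - 3)*(n - 2)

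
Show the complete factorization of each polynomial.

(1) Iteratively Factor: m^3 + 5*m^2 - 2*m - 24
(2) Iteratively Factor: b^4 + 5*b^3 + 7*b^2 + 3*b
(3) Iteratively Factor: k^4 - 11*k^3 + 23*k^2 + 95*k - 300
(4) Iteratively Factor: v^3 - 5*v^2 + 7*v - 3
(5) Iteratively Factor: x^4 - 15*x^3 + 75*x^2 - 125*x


(1) = (m - 2)*(m^2 + 7*m + 12) = (m - 2)*(m + 4)*(m + 3)
(2) = (b + 1)*(b^3 + 4*b^2 + 3*b) = (b + 1)^2*(b^2 + 3*b) = b*(b + 1)^2*(b + 3)
(3) = (k - 5)*(k^3 - 6*k^2 - 7*k + 60) = (k - 5)^2*(k^2 - k - 12) = (k - 5)^2*(k + 3)*(k - 4)
(4) = (v - 1)*(v^2 - 4*v + 3) = (v - 3)*(v - 1)*(v - 1)
(5) = (x - 5)*(x^3 - 10*x^2 + 25*x) = (x - 5)^2*(x^2 - 5*x) = x*(x - 5)^2*(x - 5)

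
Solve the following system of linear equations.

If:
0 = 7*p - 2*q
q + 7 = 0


Then:
p = -2
q = -7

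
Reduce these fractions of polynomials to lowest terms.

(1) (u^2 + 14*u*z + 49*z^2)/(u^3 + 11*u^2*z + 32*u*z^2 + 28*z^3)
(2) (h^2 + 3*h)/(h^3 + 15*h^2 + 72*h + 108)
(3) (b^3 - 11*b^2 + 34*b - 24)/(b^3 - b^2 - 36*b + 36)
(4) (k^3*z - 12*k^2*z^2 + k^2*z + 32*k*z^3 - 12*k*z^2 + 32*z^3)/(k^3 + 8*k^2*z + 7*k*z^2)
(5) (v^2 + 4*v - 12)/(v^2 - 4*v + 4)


(1) = (u + 7*z)/(u^2 + 4*u*z + 4*z^2)
(2) = h/(h^2 + 12*h + 36)
(3) = (b - 4)/(b + 6)
(4) = (k^3*z - 12*k^2*z^2 + k^2*z + 32*k*z^3 - 12*k*z^2 + 32*z^3)/(k^3 + 8*k^2*z + 7*k*z^2)
(5) = (v + 6)/(v - 2)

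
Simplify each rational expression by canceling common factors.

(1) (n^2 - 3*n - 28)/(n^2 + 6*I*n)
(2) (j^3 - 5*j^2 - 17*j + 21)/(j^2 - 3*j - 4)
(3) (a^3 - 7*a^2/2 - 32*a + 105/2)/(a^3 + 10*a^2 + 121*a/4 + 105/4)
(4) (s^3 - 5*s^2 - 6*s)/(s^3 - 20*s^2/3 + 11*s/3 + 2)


(1) = (n^2 - 3*n - 28)/(n^2 + 6*I*n)
(2) = (j^3 - 5*j^2 - 17*j + 21)/(j^2 - 3*j - 4)
(3) = (4*a^2 - 34*a + 42)/(4*a^2 + 20*a + 21)
(4) = (3*s^2 + 3*s)/(3*s^2 - 2*s - 1)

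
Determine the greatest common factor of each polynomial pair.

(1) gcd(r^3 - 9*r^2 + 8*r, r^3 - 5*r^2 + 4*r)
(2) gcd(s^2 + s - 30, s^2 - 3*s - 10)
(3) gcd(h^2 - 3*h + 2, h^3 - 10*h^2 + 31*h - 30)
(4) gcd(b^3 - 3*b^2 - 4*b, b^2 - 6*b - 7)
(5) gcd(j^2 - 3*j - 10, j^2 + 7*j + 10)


(1) = r^2 - r
(2) = gcd((s - 5)*(s + 6), (s - 5)*(s + 2)) = s - 5
(3) = gcd((h - 2)*(h - 1), (h - 5)*(h - 3)*(h - 2)) = h - 2
(4) = gcd(b*(b - 4)*(b + 1), (b - 7)*(b + 1)) = b + 1
(5) = j + 2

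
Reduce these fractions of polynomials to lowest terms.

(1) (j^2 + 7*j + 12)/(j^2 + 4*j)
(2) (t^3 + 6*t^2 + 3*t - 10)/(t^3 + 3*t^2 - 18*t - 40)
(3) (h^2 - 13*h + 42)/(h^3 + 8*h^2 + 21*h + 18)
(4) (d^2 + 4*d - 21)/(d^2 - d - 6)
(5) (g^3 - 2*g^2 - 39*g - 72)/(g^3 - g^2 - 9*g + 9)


(1) = (j + 3)/j
(2) = (t - 1)/(t - 4)
(3) = (h^2 - 13*h + 42)/(h^3 + 8*h^2 + 21*h + 18)
(4) = (d + 7)/(d + 2)
(5) = (g^2 - 5*g - 24)/(g^2 - 4*g + 3)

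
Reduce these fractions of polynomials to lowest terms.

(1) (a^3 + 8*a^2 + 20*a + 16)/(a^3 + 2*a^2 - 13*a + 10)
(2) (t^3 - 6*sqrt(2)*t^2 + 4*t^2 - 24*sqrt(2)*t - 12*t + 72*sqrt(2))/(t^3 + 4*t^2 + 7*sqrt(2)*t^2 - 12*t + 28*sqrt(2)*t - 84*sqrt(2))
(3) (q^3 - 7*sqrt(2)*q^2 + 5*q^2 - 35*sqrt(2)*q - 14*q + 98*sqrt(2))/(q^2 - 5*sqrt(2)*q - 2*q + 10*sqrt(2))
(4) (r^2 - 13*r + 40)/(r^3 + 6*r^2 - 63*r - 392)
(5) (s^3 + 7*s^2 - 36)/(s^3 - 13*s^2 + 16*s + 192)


(1) = (a^3 + 8*a^2 + 20*a + 16)/(a^3 + 2*a^2 - 13*a + 10)
(2) = (t - 6*sqrt(2))/(t + 7*sqrt(2))
(3) = (q^2 + q*(7 - 7*sqrt(2)) - 49*sqrt(2))/(q - 5*sqrt(2))
(4) = (r - 5)/(r^2 + 14*r + 49)
(5) = (s^2 + 4*s - 12)/(s^2 - 16*s + 64)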